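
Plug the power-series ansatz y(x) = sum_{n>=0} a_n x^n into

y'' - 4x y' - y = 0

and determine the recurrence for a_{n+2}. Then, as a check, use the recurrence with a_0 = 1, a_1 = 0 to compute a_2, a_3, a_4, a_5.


Substitute y = sum_n a_n x^n.
y''(x) has coefficient (n+2)(n+1) a_{n+2} at x^n;
-4 x y'(x) has coefficient -4 n a_n at x^n (shift);
-y(x) has coefficient -1 a_n at x^n.
Matching x^n: (n+2)(n+1) a_{n+2} + (-4n - 1) a_n = 0.
Thus a_{n+2} = (4n + 1) / ((n+1)(n+2)) * a_n.

Check with a_0 = 1, a_1 = 0 (apply the recurrence for n = 0, 1, 2, 3): a_0 = 1, a_1 = 0, a_2 = 1/2, a_3 = 0, a_4 = 3/8, a_5 = 0.

a_(n+2) = (4n + 1) / ((n+1)(n+2)) * a_n; check: a_0 = 1, a_1 = 0, a_2 = 1/2, a_3 = 0, a_4 = 3/8, a_5 = 0


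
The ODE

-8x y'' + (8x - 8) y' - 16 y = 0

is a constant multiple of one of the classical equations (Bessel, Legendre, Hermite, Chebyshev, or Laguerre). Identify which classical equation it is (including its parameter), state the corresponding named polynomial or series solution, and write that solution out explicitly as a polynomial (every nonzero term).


All three coefficients share the factor -8; dividing through by -8 gives  x y'' + (1 - x) y' + 2 y = 0.
This matches the Laguerre equation x y'' + (1 - x) y' + n y = 0 with n = 2; the polynomial solution is L_2(x).
With y = sum_k a_k x^k, matching x^k gives (k+1)k a_{k+1} + (k+1) a_{k+1} - k a_k + n a_k = 0, i.e. (k+1)^2 a_{k+1} = (k - n) a_k = (k - 2) a_k. The right side vanishes at k = 2, so the series terminates at degree 2.
Standard normalization L_n(0) = 1 gives a_0 = 1. Work upward with a_{k+1} = (k - 2) a_k / (k+1)^2:
  a_1 = (0 - 2)(1) / 1^2 = -2/1 = -2
  a_2 = (1 - 2)(-2) / 2^2 = 2/4 = 1/2
Hence L_2(x) = x^2/2 - 2 x + 1.

L_2(x); series = x^2/2 - 2 x + 1


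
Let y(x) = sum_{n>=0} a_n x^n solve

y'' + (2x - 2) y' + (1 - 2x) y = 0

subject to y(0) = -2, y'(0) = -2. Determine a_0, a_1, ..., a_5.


Ansatz: y(x) = sum_{n>=0} a_n x^n, so y'(x) = sum_{n>=1} n a_n x^(n-1) and y''(x) = sum_{n>=2} n(n-1) a_n x^(n-2).
Substitute into P(x) y'' + Q(x) y' + R(x) y = 0 with P(x) = 1, Q(x) = 2x - 2, R(x) = 1 - 2x, and match powers of x.
Initial conditions: a_0 = -2, a_1 = -2.
Setting the coefficient of each power of x to zero and solving order by order (substituting the coefficients already found):
  x^0: 2 a_2 - 2 a_1 + a_0 = 0  ->  2 a_2 = 2 a_1 - a_0 = -2  ->  a_2 = -1
  x^1: 6 a_3 - 4 a_2 + 3 a_1 - 2 a_0 = 0  ->  6 a_3 = 4 a_2 - 3 a_1 + 2 a_0 = -2  ->  a_3 = -1/3
  x^2: 12 a_4 - 6 a_3 + 5 a_2 - 2 a_1 = 0  ->  12 a_4 = 6 a_3 - 5 a_2 + 2 a_1 = -1  ->  a_4 = -1/12
  x^3: 20 a_5 - 8 a_4 + 7 a_3 - 2 a_2 = 0  ->  20 a_5 = 8 a_4 - 7 a_3 + 2 a_2 = -1/3  ->  a_5 = -1/60
Truncated series: y(x) = -2 - 2 x - x^2 - (1/3) x^3 - (1/12) x^4 - (1/60) x^5 + O(x^6).

a_0 = -2; a_1 = -2; a_2 = -1; a_3 = -1/3; a_4 = -1/12; a_5 = -1/60


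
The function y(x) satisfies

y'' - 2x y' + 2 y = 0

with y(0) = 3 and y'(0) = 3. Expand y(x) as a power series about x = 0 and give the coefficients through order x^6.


Ansatz: y(x) = sum_{n>=0} a_n x^n, so y'(x) = sum_{n>=1} n a_n x^(n-1) and y''(x) = sum_{n>=2} n(n-1) a_n x^(n-2).
Substitute into P(x) y'' + Q(x) y' + R(x) y = 0 with P(x) = 1, Q(x) = -2x, R(x) = 2, and match powers of x.
Initial conditions: a_0 = 3, a_1 = 3.
Setting the coefficient of each power of x to zero and solving order by order (substituting the coefficients already found):
  x^0: 2 a_2 + 2 a_0 = 0  ->  2 a_2 = -2 a_0 = -6  ->  a_2 = -3
  x^1: 6 a_3 = 0  ->  a_3 = 0
  x^2: 12 a_4 - 2 a_2 = 0  ->  12 a_4 = 2 a_2 = -6  ->  a_4 = -1/2
  x^3: 20 a_5 - 4 a_3 = 0  ->  20 a_5 = 4 a_3 = 0  ->  a_5 = 0
  x^4: 30 a_6 - 6 a_4 = 0  ->  30 a_6 = 6 a_4 = -3  ->  a_6 = -1/10
Truncated series: y(x) = 3 + 3 x - 3 x^2 - (1/2) x^4 - (1/10) x^6 + O(x^7).

a_0 = 3; a_1 = 3; a_2 = -3; a_3 = 0; a_4 = -1/2; a_5 = 0; a_6 = -1/10


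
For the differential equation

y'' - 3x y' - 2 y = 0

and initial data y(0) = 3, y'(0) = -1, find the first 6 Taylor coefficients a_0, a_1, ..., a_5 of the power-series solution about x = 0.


Ansatz: y(x) = sum_{n>=0} a_n x^n, so y'(x) = sum_{n>=1} n a_n x^(n-1) and y''(x) = sum_{n>=2} n(n-1) a_n x^(n-2).
Substitute into P(x) y'' + Q(x) y' + R(x) y = 0 with P(x) = 1, Q(x) = -3x, R(x) = -2, and match powers of x.
Initial conditions: a_0 = 3, a_1 = -1.
Setting the coefficient of each power of x to zero and solving order by order (substituting the coefficients already found):
  x^0: 2 a_2 - 2 a_0 = 0  ->  2 a_2 = 2 a_0 = 6  ->  a_2 = 3
  x^1: 6 a_3 - 5 a_1 = 0  ->  6 a_3 = 5 a_1 = -5  ->  a_3 = -5/6
  x^2: 12 a_4 - 8 a_2 = 0  ->  12 a_4 = 8 a_2 = 24  ->  a_4 = 2
  x^3: 20 a_5 - 11 a_3 = 0  ->  20 a_5 = 11 a_3 = -55/6  ->  a_5 = -11/24
Truncated series: y(x) = 3 - x + 3 x^2 - (5/6) x^3 + 2 x^4 - (11/24) x^5 + O(x^6).

a_0 = 3; a_1 = -1; a_2 = 3; a_3 = -5/6; a_4 = 2; a_5 = -11/24


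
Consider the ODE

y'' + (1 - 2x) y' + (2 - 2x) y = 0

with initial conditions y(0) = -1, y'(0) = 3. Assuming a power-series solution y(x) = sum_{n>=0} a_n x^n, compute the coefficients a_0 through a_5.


Ansatz: y(x) = sum_{n>=0} a_n x^n, so y'(x) = sum_{n>=1} n a_n x^(n-1) and y''(x) = sum_{n>=2} n(n-1) a_n x^(n-2).
Substitute into P(x) y'' + Q(x) y' + R(x) y = 0 with P(x) = 1, Q(x) = 1 - 2x, R(x) = 2 - 2x, and match powers of x.
Initial conditions: a_0 = -1, a_1 = 3.
Setting the coefficient of each power of x to zero and solving order by order (substituting the coefficients already found):
  x^0: 2 a_2 + a_1 + 2 a_0 = 0  ->  2 a_2 = -a_1 - 2 a_0 = -1  ->  a_2 = -1/2
  x^1: 6 a_3 + 2 a_2 - 2 a_0 = 0  ->  6 a_3 = -2 a_2 + 2 a_0 = -1  ->  a_3 = -1/6
  x^2: 12 a_4 + 3 a_3 - 2 a_2 - 2 a_1 = 0  ->  12 a_4 = -3 a_3 + 2 a_2 + 2 a_1 = 11/2  ->  a_4 = 11/24
  x^3: 20 a_5 + 4 a_4 - 4 a_3 - 2 a_2 = 0  ->  20 a_5 = -4 a_4 + 4 a_3 + 2 a_2 = -7/2  ->  a_5 = -7/40
Truncated series: y(x) = -1 + 3 x - (1/2) x^2 - (1/6) x^3 + (11/24) x^4 - (7/40) x^5 + O(x^6).

a_0 = -1; a_1 = 3; a_2 = -1/2; a_3 = -1/6; a_4 = 11/24; a_5 = -7/40


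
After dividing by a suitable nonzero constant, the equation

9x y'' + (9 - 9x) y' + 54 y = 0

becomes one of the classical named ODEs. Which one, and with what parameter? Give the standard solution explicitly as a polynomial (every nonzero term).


All three coefficients share the factor 9; dividing through by 9 gives  x y'' + (1 - x) y' + 6 y = 0.
This matches the Laguerre equation x y'' + (1 - x) y' + n y = 0 with n = 6; the polynomial solution is L_6(x).
With y = sum_k a_k x^k, matching x^k gives (k+1)k a_{k+1} + (k+1) a_{k+1} - k a_k + n a_k = 0, i.e. (k+1)^2 a_{k+1} = (k - n) a_k = (k - 6) a_k. The right side vanishes at k = 6, so the series terminates at degree 6.
Standard normalization L_n(0) = 1 gives a_0 = 1. Work upward with a_{k+1} = (k - 6) a_k / (k+1)^2:
  a_1 = (0 - 6)(1) / 1^2 = -6/1 = -6
  a_2 = (1 - 6)(-6) / 2^2 = 30/4 = 15/2
  a_3 = (2 - 6)(15/2) / 3^2 = -30/9 = -10/3
  a_4 = (3 - 6)(-10/3) / 4^2 = 10/16 = 5/8
  a_5 = (4 - 6)(5/8) / 5^2 = (-5/4)/25 = -1/20
  a_6 = (5 - 6)(-1/20) / 6^2 = (1/20)/36 = 1/720
Hence L_6(x) = x^6/720 - x^5/20 + 5 x^4/8 - 10 x^3/3 + 15 x^2/2 - 6 x + 1.

L_6(x); series = x^6/720 - x^5/20 + 5 x^4/8 - 10 x^3/3 + 15 x^2/2 - 6 x + 1


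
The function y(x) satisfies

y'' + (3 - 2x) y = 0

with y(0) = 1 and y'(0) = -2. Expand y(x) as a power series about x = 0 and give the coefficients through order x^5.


Ansatz: y(x) = sum_{n>=0} a_n x^n, so y'(x) = sum_{n>=1} n a_n x^(n-1) and y''(x) = sum_{n>=2} n(n-1) a_n x^(n-2).
Substitute into P(x) y'' + Q(x) y' + R(x) y = 0 with P(x) = 1, Q(x) = 0, R(x) = 3 - 2x, and match powers of x.
Initial conditions: a_0 = 1, a_1 = -2.
Setting the coefficient of each power of x to zero and solving order by order (substituting the coefficients already found):
  x^0: 2 a_2 + 3 a_0 = 0  ->  2 a_2 = -3 a_0 = -3  ->  a_2 = -3/2
  x^1: 6 a_3 + 3 a_1 - 2 a_0 = 0  ->  6 a_3 = -3 a_1 + 2 a_0 = 8  ->  a_3 = 4/3
  x^2: 12 a_4 + 3 a_2 - 2 a_1 = 0  ->  12 a_4 = -3 a_2 + 2 a_1 = 1/2  ->  a_4 = 1/24
  x^3: 20 a_5 + 3 a_3 - 2 a_2 = 0  ->  20 a_5 = -3 a_3 + 2 a_2 = -7  ->  a_5 = -7/20
Truncated series: y(x) = 1 - 2 x - (3/2) x^2 + (4/3) x^3 + (1/24) x^4 - (7/20) x^5 + O(x^6).

a_0 = 1; a_1 = -2; a_2 = -3/2; a_3 = 4/3; a_4 = 1/24; a_5 = -7/20


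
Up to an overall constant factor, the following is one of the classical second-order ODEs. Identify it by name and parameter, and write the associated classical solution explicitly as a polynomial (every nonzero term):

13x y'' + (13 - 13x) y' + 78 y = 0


All three coefficients share the factor 13; dividing through by 13 gives  x y'' + (1 - x) y' + 6 y = 0.
This matches the Laguerre equation x y'' + (1 - x) y' + n y = 0 with n = 6; the polynomial solution is L_6(x).
With y = sum_k a_k x^k, matching x^k gives (k+1)k a_{k+1} + (k+1) a_{k+1} - k a_k + n a_k = 0, i.e. (k+1)^2 a_{k+1} = (k - n) a_k = (k - 6) a_k. The right side vanishes at k = 6, so the series terminates at degree 6.
Standard normalization L_n(0) = 1 gives a_0 = 1. Work upward with a_{k+1} = (k - 6) a_k / (k+1)^2:
  a_1 = (0 - 6)(1) / 1^2 = -6/1 = -6
  a_2 = (1 - 6)(-6) / 2^2 = 30/4 = 15/2
  a_3 = (2 - 6)(15/2) / 3^2 = -30/9 = -10/3
  a_4 = (3 - 6)(-10/3) / 4^2 = 10/16 = 5/8
  a_5 = (4 - 6)(5/8) / 5^2 = (-5/4)/25 = -1/20
  a_6 = (5 - 6)(-1/20) / 6^2 = (1/20)/36 = 1/720
Hence L_6(x) = x^6/720 - x^5/20 + 5 x^4/8 - 10 x^3/3 + 15 x^2/2 - 6 x + 1.

L_6(x); series = x^6/720 - x^5/20 + 5 x^4/8 - 10 x^3/3 + 15 x^2/2 - 6 x + 1


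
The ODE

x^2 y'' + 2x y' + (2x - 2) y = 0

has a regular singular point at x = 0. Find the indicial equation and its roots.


Divide by x^2 to reach normal form y'' + P_1(x) y' + P_2(x) y = 0 with P_1(x) = 2/x and P_2(x) = 2/x - 2/x^2.
x = 0 is a singular point because the y'-coefficient 2/x has a pole at x = 0 and the y-coefficient 2/x - 2/x^2 has a pole at x = 0.
It is a regular singular point because x P_1(x) = p(x) = 2 and x^2 P_2(x) = q(x) = 2x - 2 are polynomials, hence analytic at x = 0.
p(0) = 2,  q(0) = -2.
Indicial equation: r(r-1) + p(0) r + q(0) = 0, i.e. r^2 + (p(0) - 1) r + q(0) = 0, i.e. r^2 + 1 r - 2 = 0.
Discriminant: (1)^2 - 4(-2) = 9, so r = (-1 ± 3)/2.
Solving: r_1 = 1, r_2 = -2.

indicial: r^2 + 1 r - 2 = 0; roots r_1 = 1, r_2 = -2


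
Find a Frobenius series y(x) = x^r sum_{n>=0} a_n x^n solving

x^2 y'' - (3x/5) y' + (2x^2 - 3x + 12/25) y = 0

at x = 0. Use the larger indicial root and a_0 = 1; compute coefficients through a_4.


Write in Frobenius form y'' + (p(x)/x) y' + (q(x)/x^2) y = 0:
  p(x) = -3/5,  q(x) = 2x^2 - 3x + 12/25.
Indicial equation: r(r-1) + (-3/5) r + (12/25) = 0 -> roots r_1 = 6/5, r_2 = 2/5.
Take r = r_1 = 6/5. Let y(x) = x^r sum_{n>=0} a_n x^n with a_0 = 1.
Substitute y = x^r sum a_n x^n and match x^{r+n}. The recurrence is
  D(n) a_n - 3 a_{n-1} + 2 a_{n-2} = 0,  where D(n) = (r+n)(r+n-1) + (-3/5)(r+n) + (12/25).
  a_n = [3 a_{n-1} - 2 a_{n-2}] / D(n).
Since the indicial polynomial factors as (r - r_1)(r - r_2), D(n) = (r_1 + n - r_1)(r_1 + n - r_2) = n(n + 4/5).
Evaluating step by step (a_0 = 1):
  n = 1: D(1) = 1(1 + 4/5) = 9/5; numerator = 3(1) = 3; a_1 = (3)/(9/5) = 5/3
  n = 2: D(2) = 2(2 + 4/5) = 28/5; numerator = 3(5/3) - 2(1) = 3; a_2 = (3)/(28/5) = 15/28
  n = 3: D(3) = 3(3 + 4/5) = 57/5; numerator = 3(15/28) - 2(5/3) = -145/84; a_3 = (-145/84)/(57/5) = -725/4788
  n = 4: D(4) = 4(4 + 4/5) = 96/5; numerator = 3(-725/4788) - 2(15/28) = -2435/1596; a_4 = (-2435/1596)/(96/5) = -12175/153216

r = 6/5; a_0 = 1; a_1 = 5/3; a_2 = 15/28; a_3 = -725/4788; a_4 = -12175/153216


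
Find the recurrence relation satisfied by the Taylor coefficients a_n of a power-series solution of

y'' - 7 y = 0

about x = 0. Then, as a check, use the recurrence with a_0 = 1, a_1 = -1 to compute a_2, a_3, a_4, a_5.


Substitute y = sum_n a_n x^n into y'' + (const) y = 0.
y''(x) = sum_{n>=0} (n+2)(n+1) a_{n+2} x^n.
The ODE becomes sum_n [(n+2)(n+1) a_{n+2} - 7 a_n] x^n = 0.
Setting each coefficient to zero gives the recurrence:
  (n+2)(n+1) a_{n+2} - 7 a_n = 0,
  a_{n+2} = 7 / ((n+1)(n+2)) a_n.

Check with a_0 = 1, a_1 = -1 (apply the recurrence for n = 0, 1, 2, 3): a_0 = 1, a_1 = -1, a_2 = 7/2, a_3 = -7/6, a_4 = 49/24, a_5 = -49/120.

a_{n+2} = 7/((n+1)(n+2)) * a_n; check: a_0 = 1, a_1 = -1, a_2 = 7/2, a_3 = -7/6, a_4 = 49/24, a_5 = -49/120


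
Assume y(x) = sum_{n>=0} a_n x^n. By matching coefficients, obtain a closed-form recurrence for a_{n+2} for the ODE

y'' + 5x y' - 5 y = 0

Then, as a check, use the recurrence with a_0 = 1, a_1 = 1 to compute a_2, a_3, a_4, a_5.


Substitute y = sum_n a_n x^n.
y''(x) has coefficient (n+2)(n+1) a_{n+2} at x^n;
5 x y'(x) has coefficient 5 n a_n at x^n (shift);
-5 y(x) has coefficient -5 a_n at x^n.
Matching x^n: (n+2)(n+1) a_{n+2} + (5n - 5) a_n = 0.
Thus a_{n+2} = (-5n + 5) / ((n+1)(n+2)) * a_n.

Check with a_0 = 1, a_1 = 1 (apply the recurrence for n = 0, 1, 2, 3): a_0 = 1, a_1 = 1, a_2 = 5/2, a_3 = 0, a_4 = -25/24, a_5 = 0.

a_(n+2) = (-5n + 5) / ((n+1)(n+2)) * a_n; check: a_0 = 1, a_1 = 1, a_2 = 5/2, a_3 = 0, a_4 = -25/24, a_5 = 0


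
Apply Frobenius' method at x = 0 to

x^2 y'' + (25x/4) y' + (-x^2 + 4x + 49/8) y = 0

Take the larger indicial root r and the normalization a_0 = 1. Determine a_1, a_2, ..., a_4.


Write in Frobenius form y'' + (p(x)/x) y' + (q(x)/x^2) y = 0:
  p(x) = 25/4,  q(x) = -x^2 + 4x + 49/8.
Indicial equation: r(r-1) + (25/4) r + (49/8) = 0 -> roots r_1 = -7/4, r_2 = -7/2.
Take r = r_1 = -7/4. Let y(x) = x^r sum_{n>=0} a_n x^n with a_0 = 1.
Substitute y = x^r sum a_n x^n and match x^{r+n}. The recurrence is
  D(n) a_n + 4 a_{n-1} - 1 a_{n-2} = 0,  where D(n) = (r+n)(r+n-1) + (25/4)(r+n) + (49/8).
  a_n = [-4 a_{n-1} + 1 a_{n-2}] / D(n).
Since the indicial polynomial factors as (r - r_1)(r - r_2), D(n) = (r_1 + n - r_1)(r_1 + n - r_2) = n(n + 7/4).
Evaluating step by step (a_0 = 1):
  n = 1: D(1) = 1(1 + 7/4) = 11/4; numerator = -4(1) = -4; a_1 = (-4)/(11/4) = -16/11
  n = 2: D(2) = 2(2 + 7/4) = 15/2; numerator = -4(-16/11) + 1(1) = 75/11; a_2 = (75/11)/(15/2) = 10/11
  n = 3: D(3) = 3(3 + 7/4) = 57/4; numerator = -4(10/11) + 1(-16/11) = -56/11; a_3 = (-56/11)/(57/4) = -224/627
  n = 4: D(4) = 4(4 + 7/4) = 23; numerator = -4(-224/627) + 1(10/11) = 1466/627; a_4 = (1466/627)/(23) = 1466/14421

r = -7/4; a_0 = 1; a_1 = -16/11; a_2 = 10/11; a_3 = -224/627; a_4 = 1466/14421


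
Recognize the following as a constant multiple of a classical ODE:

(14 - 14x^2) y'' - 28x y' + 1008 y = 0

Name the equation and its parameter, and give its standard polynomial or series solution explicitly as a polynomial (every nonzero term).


All three coefficients share the factor 14; dividing through by 14 gives  (1 - x^2) y'' - 2x y' + 72 y = 0.
This matches the Legendre equation (1 - x^2) y'' - 2x y' + n(n+1) y = 0 (note the -2x y' term) with n(n+1) = 72, so n = 8; the polynomial solution is P_8(x).
With y = sum_k a_k x^k, matching x^k gives (k+2)(k+1) a_{k+2} = [k(k+1) - n(n+1)] a_k = (k - 8)(k + 9) a_k. The right side vanishes at k = 8, so the series with the parity of 8 terminates at degree 8.
Standard normalization (P_n(1) = 1): leading coefficient (2n)!/(2^n (n!)^2) = 20922789888000/(256*1625702400) = 6435/128, so a_8 = 6435/128. Work downward with a_k = (k+1)(k+2) a_{k+2} / ((k - 8)(k + 9)):
  a_6 = (7)(8)(6435/128) / ((6 - 8)(6 + 9)) = (45045/16)/(-30) = -3003/32
  a_4 = (5)(6)(-3003/32) / ((4 - 8)(4 + 9)) = (-45045/16)/(-52) = 3465/64
  a_2 = (3)(4)(3465/64) / ((2 - 8)(2 + 9)) = (10395/16)/(-66) = -315/32
  a_0 = (1)(2)(-315/32) / ((0 - 8)(0 + 9)) = (-315/16)/(-72) = 35/128
Hence P_8(x) = 6435 x^8/128 - 3003 x^6/32 + 3465 x^4/64 - 315 x^2/32 + 35/128.

P_8(x); series = 6435 x^8/128 - 3003 x^6/32 + 3465 x^4/64 - 315 x^2/32 + 35/128


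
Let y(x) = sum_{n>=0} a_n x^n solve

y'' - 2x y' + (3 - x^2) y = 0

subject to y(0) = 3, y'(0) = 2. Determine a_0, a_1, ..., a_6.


Ansatz: y(x) = sum_{n>=0} a_n x^n, so y'(x) = sum_{n>=1} n a_n x^(n-1) and y''(x) = sum_{n>=2} n(n-1) a_n x^(n-2).
Substitute into P(x) y'' + Q(x) y' + R(x) y = 0 with P(x) = 1, Q(x) = -2x, R(x) = 3 - x^2, and match powers of x.
Initial conditions: a_0 = 3, a_1 = 2.
Setting the coefficient of each power of x to zero and solving order by order (substituting the coefficients already found):
  x^0: 2 a_2 + 3 a_0 = 0  ->  2 a_2 = -3 a_0 = -9  ->  a_2 = -9/2
  x^1: 6 a_3 + a_1 = 0  ->  6 a_3 = -a_1 = -2  ->  a_3 = -1/3
  x^2: 12 a_4 - a_2 - a_0 = 0  ->  12 a_4 = a_2 + a_0 = -3/2  ->  a_4 = -1/8
  x^3: 20 a_5 - 3 a_3 - a_1 = 0  ->  20 a_5 = 3 a_3 + a_1 = 1  ->  a_5 = 1/20
  x^4: 30 a_6 - 5 a_4 - a_2 = 0  ->  30 a_6 = 5 a_4 + a_2 = -41/8  ->  a_6 = -41/240
Truncated series: y(x) = 3 + 2 x - (9/2) x^2 - (1/3) x^3 - (1/8) x^4 + (1/20) x^5 - (41/240) x^6 + O(x^7).

a_0 = 3; a_1 = 2; a_2 = -9/2; a_3 = -1/3; a_4 = -1/8; a_5 = 1/20; a_6 = -41/240


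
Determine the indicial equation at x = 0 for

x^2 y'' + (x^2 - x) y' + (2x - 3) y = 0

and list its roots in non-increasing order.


Divide by x^2 to reach normal form y'' + P_1(x) y' + P_2(x) y = 0 with P_1(x) = 1 - 1/x and P_2(x) = 2/x - 3/x^2.
x = 0 is a singular point because the y'-coefficient 1 - 1/x has a pole at x = 0 and the y-coefficient 2/x - 3/x^2 has a pole at x = 0.
It is a regular singular point because x P_1(x) = p(x) = x - 1 and x^2 P_2(x) = q(x) = 2x - 3 are polynomials, hence analytic at x = 0.
p(0) = -1,  q(0) = -3.
Indicial equation: r(r-1) + p(0) r + q(0) = 0, i.e. r^2 + (p(0) - 1) r + q(0) = 0, i.e. r^2 - 2 r - 3 = 0.
Discriminant: (-2)^2 - 4(-3) = 16, so r = (2 ± 4)/2.
Solving: r_1 = 3, r_2 = -1.

indicial: r^2 - 2 r - 3 = 0; roots r_1 = 3, r_2 = -1


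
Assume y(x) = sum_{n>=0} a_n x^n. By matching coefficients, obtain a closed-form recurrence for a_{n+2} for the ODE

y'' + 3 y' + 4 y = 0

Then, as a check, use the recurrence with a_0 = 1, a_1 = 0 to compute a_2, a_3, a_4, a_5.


Substitute y = sum_n a_n x^n.
y''(x) has coefficient (n+2)(n+1) a_{n+2} at x^n;
3 y'(x) has coefficient 3 (n+1) a_{n+1} at x^n;
4 y(x) has coefficient 4 a_n at x^n.
Matching x^n: (n+2)(n+1) a_{n+2} + 3 (n+1) a_{n+1} + 4 a_n = 0.
Thus a_{n+2} = [-3 (n+1) a_{n+1} - 4 a_n] / ((n+1)(n+2)).

Check with a_0 = 1, a_1 = 0 (apply the recurrence for n = 0, 1, 2, 3): a_0 = 1, a_1 = 0, a_2 = -2, a_3 = 2, a_4 = -5/6, a_5 = 1/10.

a_(n+2) = [-3 (n+1) a_(n+1) - 4 a_n] / ((n+1)(n+2)); check: a_0 = 1, a_1 = 0, a_2 = -2, a_3 = 2, a_4 = -5/6, a_5 = 1/10


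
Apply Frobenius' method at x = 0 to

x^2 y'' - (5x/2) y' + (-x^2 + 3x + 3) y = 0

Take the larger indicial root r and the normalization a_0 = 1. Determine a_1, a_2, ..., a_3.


Write in Frobenius form y'' + (p(x)/x) y' + (q(x)/x^2) y = 0:
  p(x) = -5/2,  q(x) = -x^2 + 3x + 3.
Indicial equation: r(r-1) + (-5/2) r + (3) = 0 -> roots r_1 = 2, r_2 = 3/2.
Take r = r_1 = 2. Let y(x) = x^r sum_{n>=0} a_n x^n with a_0 = 1.
Substitute y = x^r sum a_n x^n and match x^{r+n}. The recurrence is
  D(n) a_n + 3 a_{n-1} - 1 a_{n-2} = 0,  where D(n) = (r+n)(r+n-1) + (-5/2)(r+n) + (3).
  a_n = [-3 a_{n-1} + 1 a_{n-2}] / D(n).
Since the indicial polynomial factors as (r - r_1)(r - r_2), D(n) = (r_1 + n - r_1)(r_1 + n - r_2) = n(n + 1/2).
Evaluating step by step (a_0 = 1):
  n = 1: D(1) = 1(1 + 1/2) = 3/2; numerator = -3(1) = -3; a_1 = (-3)/(3/2) = -2
  n = 2: D(2) = 2(2 + 1/2) = 5; numerator = -3(-2) + 1(1) = 7; a_2 = (7)/(5) = 7/5
  n = 3: D(3) = 3(3 + 1/2) = 21/2; numerator = -3(7/5) + 1(-2) = -31/5; a_3 = (-31/5)/(21/2) = -62/105

r = 2; a_0 = 1; a_1 = -2; a_2 = 7/5; a_3 = -62/105


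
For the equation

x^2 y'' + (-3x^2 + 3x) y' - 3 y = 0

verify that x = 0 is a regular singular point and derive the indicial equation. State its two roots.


Divide by x^2 to reach normal form y'' + P_1(x) y' + P_2(x) y = 0 with P_1(x) = -3 + 3/x and P_2(x) = -3/x^2.
x = 0 is a singular point because the y'-coefficient -3 + 3/x has a pole at x = 0 and the y-coefficient -3/x^2 has a pole at x = 0.
It is a regular singular point because x P_1(x) = p(x) = 3 - 3x and x^2 P_2(x) = q(x) = -3 are polynomials, hence analytic at x = 0.
p(0) = 3,  q(0) = -3.
Indicial equation: r(r-1) + p(0) r + q(0) = 0, i.e. r^2 + (p(0) - 1) r + q(0) = 0, i.e. r^2 + 2 r - 3 = 0.
Discriminant: (2)^2 - 4(-3) = 16, so r = (-2 ± 4)/2.
Solving: r_1 = 1, r_2 = -3.

indicial: r^2 + 2 r - 3 = 0; roots r_1 = 1, r_2 = -3


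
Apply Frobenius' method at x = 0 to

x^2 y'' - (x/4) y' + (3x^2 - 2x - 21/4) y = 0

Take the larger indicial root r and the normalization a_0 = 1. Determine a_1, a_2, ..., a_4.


Write in Frobenius form y'' + (p(x)/x) y' + (q(x)/x^2) y = 0:
  p(x) = -1/4,  q(x) = 3x^2 - 2x - 21/4.
Indicial equation: r(r-1) + (-1/4) r + (-21/4) = 0 -> roots r_1 = 3, r_2 = -7/4.
Take r = r_1 = 3. Let y(x) = x^r sum_{n>=0} a_n x^n with a_0 = 1.
Substitute y = x^r sum a_n x^n and match x^{r+n}. The recurrence is
  D(n) a_n - 2 a_{n-1} + 3 a_{n-2} = 0,  where D(n) = (r+n)(r+n-1) + (-1/4)(r+n) + (-21/4).
  a_n = [2 a_{n-1} - 3 a_{n-2}] / D(n).
Since the indicial polynomial factors as (r - r_1)(r - r_2), D(n) = (r_1 + n - r_1)(r_1 + n - r_2) = n(n + 19/4).
Evaluating step by step (a_0 = 1):
  n = 1: D(1) = 1(1 + 19/4) = 23/4; numerator = 2(1) = 2; a_1 = (2)/(23/4) = 8/23
  n = 2: D(2) = 2(2 + 19/4) = 27/2; numerator = 2(8/23) - 3(1) = -53/23; a_2 = (-53/23)/(27/2) = -106/621
  n = 3: D(3) = 3(3 + 19/4) = 93/4; numerator = 2(-106/621) - 3(8/23) = -860/621; a_3 = (-860/621)/(93/4) = -3440/57753
  n = 4: D(4) = 4(4 + 19/4) = 35; numerator = 2(-3440/57753) - 3(-106/621) = 22694/57753; a_4 = (22694/57753)/(35) = 3242/288765

r = 3; a_0 = 1; a_1 = 8/23; a_2 = -106/621; a_3 = -3440/57753; a_4 = 3242/288765


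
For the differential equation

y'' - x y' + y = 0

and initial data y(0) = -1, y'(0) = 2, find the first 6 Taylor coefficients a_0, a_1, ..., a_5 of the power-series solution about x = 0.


Ansatz: y(x) = sum_{n>=0} a_n x^n, so y'(x) = sum_{n>=1} n a_n x^(n-1) and y''(x) = sum_{n>=2} n(n-1) a_n x^(n-2).
Substitute into P(x) y'' + Q(x) y' + R(x) y = 0 with P(x) = 1, Q(x) = -x, R(x) = 1, and match powers of x.
Initial conditions: a_0 = -1, a_1 = 2.
Setting the coefficient of each power of x to zero and solving order by order (substituting the coefficients already found):
  x^0: 2 a_2 + a_0 = 0  ->  2 a_2 = -a_0 = 1  ->  a_2 = 1/2
  x^1: 6 a_3 = 0  ->  a_3 = 0
  x^2: 12 a_4 - a_2 = 0  ->  12 a_4 = a_2 = 1/2  ->  a_4 = 1/24
  x^3: 20 a_5 - 2 a_3 = 0  ->  20 a_5 = 2 a_3 = 0  ->  a_5 = 0
Truncated series: y(x) = -1 + 2 x + (1/2) x^2 + (1/24) x^4 + O(x^6).

a_0 = -1; a_1 = 2; a_2 = 1/2; a_3 = 0; a_4 = 1/24; a_5 = 0


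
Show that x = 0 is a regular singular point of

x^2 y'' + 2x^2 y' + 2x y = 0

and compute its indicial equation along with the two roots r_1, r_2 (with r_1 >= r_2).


Divide by x^2 to reach normal form y'' + P_1(x) y' + P_2(x) y = 0 with P_1(x) = 2 and P_2(x) = 2/x.
x = 0 is a singular point because the y-coefficient 2/x has a pole at x = 0.
It is a regular singular point because x P_1(x) = p(x) = 2x and x^2 P_2(x) = q(x) = 2x are polynomials, hence analytic at x = 0.
p(0) = 0,  q(0) = 0.
Indicial equation: r(r-1) + p(0) r + q(0) = 0, i.e. r^2 + (p(0) - 1) r + q(0) = 0, i.e. r^2 - 1 r = 0.
Discriminant: (-1)^2 - 4(0) = 1, so r = (1 ± 1)/2.
Solving: r_1 = 1, r_2 = 0.

indicial: r^2 - 1 r = 0; roots r_1 = 1, r_2 = 0


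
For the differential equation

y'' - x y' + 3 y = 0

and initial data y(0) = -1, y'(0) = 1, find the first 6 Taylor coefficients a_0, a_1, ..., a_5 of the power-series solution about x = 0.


Ansatz: y(x) = sum_{n>=0} a_n x^n, so y'(x) = sum_{n>=1} n a_n x^(n-1) and y''(x) = sum_{n>=2} n(n-1) a_n x^(n-2).
Substitute into P(x) y'' + Q(x) y' + R(x) y = 0 with P(x) = 1, Q(x) = -x, R(x) = 3, and match powers of x.
Initial conditions: a_0 = -1, a_1 = 1.
Setting the coefficient of each power of x to zero and solving order by order (substituting the coefficients already found):
  x^0: 2 a_2 + 3 a_0 = 0  ->  2 a_2 = -3 a_0 = 3  ->  a_2 = 3/2
  x^1: 6 a_3 + 2 a_1 = 0  ->  6 a_3 = -2 a_1 = -2  ->  a_3 = -1/3
  x^2: 12 a_4 + a_2 = 0  ->  12 a_4 = -a_2 = -3/2  ->  a_4 = -1/8
  x^3: 20 a_5 = 0  ->  a_5 = 0
Truncated series: y(x) = -1 + x + (3/2) x^2 - (1/3) x^3 - (1/8) x^4 + O(x^6).

a_0 = -1; a_1 = 1; a_2 = 3/2; a_3 = -1/3; a_4 = -1/8; a_5 = 0


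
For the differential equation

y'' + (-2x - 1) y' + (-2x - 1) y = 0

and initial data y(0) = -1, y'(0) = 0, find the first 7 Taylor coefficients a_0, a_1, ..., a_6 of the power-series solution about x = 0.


Ansatz: y(x) = sum_{n>=0} a_n x^n, so y'(x) = sum_{n>=1} n a_n x^(n-1) and y''(x) = sum_{n>=2} n(n-1) a_n x^(n-2).
Substitute into P(x) y'' + Q(x) y' + R(x) y = 0 with P(x) = 1, Q(x) = -2x - 1, R(x) = -2x - 1, and match powers of x.
Initial conditions: a_0 = -1, a_1 = 0.
Setting the coefficient of each power of x to zero and solving order by order (substituting the coefficients already found):
  x^0: 2 a_2 - a_1 - a_0 = 0  ->  2 a_2 = a_1 + a_0 = -1  ->  a_2 = -1/2
  x^1: 6 a_3 - 2 a_2 - 3 a_1 - 2 a_0 = 0  ->  6 a_3 = 2 a_2 + 3 a_1 + 2 a_0 = -3  ->  a_3 = -1/2
  x^2: 12 a_4 - 3 a_3 - 5 a_2 - 2 a_1 = 0  ->  12 a_4 = 3 a_3 + 5 a_2 + 2 a_1 = -4  ->  a_4 = -1/3
  x^3: 20 a_5 - 4 a_4 - 7 a_3 - 2 a_2 = 0  ->  20 a_5 = 4 a_4 + 7 a_3 + 2 a_2 = -35/6  ->  a_5 = -7/24
  x^4: 30 a_6 - 5 a_5 - 9 a_4 - 2 a_3 = 0  ->  30 a_6 = 5 a_5 + 9 a_4 + 2 a_3 = -131/24  ->  a_6 = -131/720
Truncated series: y(x) = -1 - (1/2) x^2 - (1/2) x^3 - (1/3) x^4 - (7/24) x^5 - (131/720) x^6 + O(x^7).

a_0 = -1; a_1 = 0; a_2 = -1/2; a_3 = -1/2; a_4 = -1/3; a_5 = -7/24; a_6 = -131/720


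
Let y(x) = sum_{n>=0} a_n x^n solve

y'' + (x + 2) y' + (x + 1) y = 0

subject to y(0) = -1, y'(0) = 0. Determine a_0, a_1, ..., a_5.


Ansatz: y(x) = sum_{n>=0} a_n x^n, so y'(x) = sum_{n>=1} n a_n x^(n-1) and y''(x) = sum_{n>=2} n(n-1) a_n x^(n-2).
Substitute into P(x) y'' + Q(x) y' + R(x) y = 0 with P(x) = 1, Q(x) = x + 2, R(x) = x + 1, and match powers of x.
Initial conditions: a_0 = -1, a_1 = 0.
Setting the coefficient of each power of x to zero and solving order by order (substituting the coefficients already found):
  x^0: 2 a_2 + 2 a_1 + a_0 = 0  ->  2 a_2 = -2 a_1 - a_0 = 1  ->  a_2 = 1/2
  x^1: 6 a_3 + 4 a_2 + 2 a_1 + a_0 = 0  ->  6 a_3 = -4 a_2 - 2 a_1 - a_0 = -1  ->  a_3 = -1/6
  x^2: 12 a_4 + 6 a_3 + 3 a_2 + a_1 = 0  ->  12 a_4 = -6 a_3 - 3 a_2 - a_1 = -1/2  ->  a_4 = -1/24
  x^3: 20 a_5 + 8 a_4 + 4 a_3 + a_2 = 0  ->  20 a_5 = -8 a_4 - 4 a_3 - a_2 = 1/2  ->  a_5 = 1/40
Truncated series: y(x) = -1 + (1/2) x^2 - (1/6) x^3 - (1/24) x^4 + (1/40) x^5 + O(x^6).

a_0 = -1; a_1 = 0; a_2 = 1/2; a_3 = -1/6; a_4 = -1/24; a_5 = 1/40


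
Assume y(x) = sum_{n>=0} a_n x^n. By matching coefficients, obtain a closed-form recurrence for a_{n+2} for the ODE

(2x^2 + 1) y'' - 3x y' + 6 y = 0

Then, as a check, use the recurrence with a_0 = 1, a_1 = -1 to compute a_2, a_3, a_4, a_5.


Substitute y = sum_n a_n x^n.
(1 + 2 x^2) y'' contributes (n+2)(n+1) a_{n+2} + 2 n(n-1) a_n at x^n.
-3 x y'(x) contributes -3 n a_n at x^n.
6 y(x) contributes 6 a_n at x^n.
Matching x^n: (n+2)(n+1) a_{n+2} + (2 n(n-1) - 3 n + 6) a_n = 0.
Thus a_{n+2} = (-2 n(n-1) + 3 n - 6) / ((n+1)(n+2)) * a_n.

Check with a_0 = 1, a_1 = -1 (apply the recurrence for n = 0, 1, 2, 3): a_0 = 1, a_1 = -1, a_2 = -3, a_3 = 1/2, a_4 = 1, a_5 = -9/40.

a_(n+2) = (-2 n(n-1) + 3 n - 6) / ((n+1)(n+2)) * a_n; check: a_0 = 1, a_1 = -1, a_2 = -3, a_3 = 1/2, a_4 = 1, a_5 = -9/40


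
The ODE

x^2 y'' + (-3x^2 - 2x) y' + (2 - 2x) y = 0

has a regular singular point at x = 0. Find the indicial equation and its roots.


Divide by x^2 to reach normal form y'' + P_1(x) y' + P_2(x) y = 0 with P_1(x) = -3 - 2/x and P_2(x) = -2/x + 2/x^2.
x = 0 is a singular point because the y'-coefficient -3 - 2/x has a pole at x = 0 and the y-coefficient -2/x + 2/x^2 has a pole at x = 0.
It is a regular singular point because x P_1(x) = p(x) = -3x - 2 and x^2 P_2(x) = q(x) = 2 - 2x are polynomials, hence analytic at x = 0.
p(0) = -2,  q(0) = 2.
Indicial equation: r(r-1) + p(0) r + q(0) = 0, i.e. r^2 + (p(0) - 1) r + q(0) = 0, i.e. r^2 - 3 r + 2 = 0.
Discriminant: (-3)^2 - 4(2) = 1, so r = (3 ± 1)/2.
Solving: r_1 = 2, r_2 = 1.

indicial: r^2 - 3 r + 2 = 0; roots r_1 = 2, r_2 = 1


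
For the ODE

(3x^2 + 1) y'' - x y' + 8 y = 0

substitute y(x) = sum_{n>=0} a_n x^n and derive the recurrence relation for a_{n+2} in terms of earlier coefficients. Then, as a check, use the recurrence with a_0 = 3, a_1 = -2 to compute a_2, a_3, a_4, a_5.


Substitute y = sum_n a_n x^n.
(1 + 3 x^2) y'' contributes (n+2)(n+1) a_{n+2} + 3 n(n-1) a_n at x^n.
-x y'(x) contributes -n a_n at x^n.
8 y(x) contributes 8 a_n at x^n.
Matching x^n: (n+2)(n+1) a_{n+2} + (3 n(n-1) - n + 8) a_n = 0.
Thus a_{n+2} = (-3 n(n-1) + n - 8) / ((n+1)(n+2)) * a_n.

Check with a_0 = 3, a_1 = -2 (apply the recurrence for n = 0, 1, 2, 3): a_0 = 3, a_1 = -2, a_2 = -12, a_3 = 7/3, a_4 = 12, a_5 = -161/60.

a_(n+2) = (-3 n(n-1) + n - 8) / ((n+1)(n+2)) * a_n; check: a_0 = 3, a_1 = -2, a_2 = -12, a_3 = 7/3, a_4 = 12, a_5 = -161/60


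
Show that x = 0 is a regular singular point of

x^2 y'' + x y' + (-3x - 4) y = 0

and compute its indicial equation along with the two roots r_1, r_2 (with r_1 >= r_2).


Divide by x^2 to reach normal form y'' + P_1(x) y' + P_2(x) y = 0 with P_1(x) = 1/x and P_2(x) = -3/x - 4/x^2.
x = 0 is a singular point because the y'-coefficient 1/x has a pole at x = 0 and the y-coefficient -3/x - 4/x^2 has a pole at x = 0.
It is a regular singular point because x P_1(x) = p(x) = 1 and x^2 P_2(x) = q(x) = -3x - 4 are polynomials, hence analytic at x = 0.
p(0) = 1,  q(0) = -4.
Indicial equation: r(r-1) + p(0) r + q(0) = 0, i.e. r^2 + (p(0) - 1) r + q(0) = 0, i.e. r^2 - 4 = 0.
Discriminant: (0)^2 - 4(-4) = 16, so r = (0 ± 4)/2.
Solving: r_1 = 2, r_2 = -2.

indicial: r^2 - 4 = 0; roots r_1 = 2, r_2 = -2


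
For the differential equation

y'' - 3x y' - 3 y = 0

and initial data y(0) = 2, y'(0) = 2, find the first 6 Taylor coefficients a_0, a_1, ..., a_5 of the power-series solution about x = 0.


Ansatz: y(x) = sum_{n>=0} a_n x^n, so y'(x) = sum_{n>=1} n a_n x^(n-1) and y''(x) = sum_{n>=2} n(n-1) a_n x^(n-2).
Substitute into P(x) y'' + Q(x) y' + R(x) y = 0 with P(x) = 1, Q(x) = -3x, R(x) = -3, and match powers of x.
Initial conditions: a_0 = 2, a_1 = 2.
Setting the coefficient of each power of x to zero and solving order by order (substituting the coefficients already found):
  x^0: 2 a_2 - 3 a_0 = 0  ->  2 a_2 = 3 a_0 = 6  ->  a_2 = 3
  x^1: 6 a_3 - 6 a_1 = 0  ->  6 a_3 = 6 a_1 = 12  ->  a_3 = 2
  x^2: 12 a_4 - 9 a_2 = 0  ->  12 a_4 = 9 a_2 = 27  ->  a_4 = 9/4
  x^3: 20 a_5 - 12 a_3 = 0  ->  20 a_5 = 12 a_3 = 24  ->  a_5 = 6/5
Truncated series: y(x) = 2 + 2 x + 3 x^2 + 2 x^3 + (9/4) x^4 + (6/5) x^5 + O(x^6).

a_0 = 2; a_1 = 2; a_2 = 3; a_3 = 2; a_4 = 9/4; a_5 = 6/5


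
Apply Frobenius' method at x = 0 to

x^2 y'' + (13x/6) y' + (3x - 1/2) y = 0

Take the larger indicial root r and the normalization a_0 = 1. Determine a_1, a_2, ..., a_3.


Write in Frobenius form y'' + (p(x)/x) y' + (q(x)/x^2) y = 0:
  p(x) = 13/6,  q(x) = 3x - 1/2.
Indicial equation: r(r-1) + (13/6) r + (-1/2) = 0 -> roots r_1 = 1/3, r_2 = -3/2.
Take r = r_1 = 1/3. Let y(x) = x^r sum_{n>=0} a_n x^n with a_0 = 1.
Substitute y = x^r sum a_n x^n and match x^{r+n}. The recurrence is
  D(n) a_n + 3 a_{n-1} = 0,  where D(n) = (r+n)(r+n-1) + (13/6)(r+n) + (-1/2).
  a_n = -3 / D(n) * a_{n-1}.
Since the indicial polynomial factors as (r - r_1)(r - r_2), D(n) = (r_1 + n - r_1)(r_1 + n - r_2) = n(n + 11/6).
Evaluating step by step (a_0 = 1):
  n = 1: D(1) = 1(1 + 11/6) = 17/6; numerator = -3(1) = -3; a_1 = (-3)/(17/6) = -18/17
  n = 2: D(2) = 2(2 + 11/6) = 23/3; numerator = -3(-18/17) = 54/17; a_2 = (54/17)/(23/3) = 162/391
  n = 3: D(3) = 3(3 + 11/6) = 29/2; numerator = -3(162/391) = -486/391; a_3 = (-486/391)/(29/2) = -972/11339

r = 1/3; a_0 = 1; a_1 = -18/17; a_2 = 162/391; a_3 = -972/11339


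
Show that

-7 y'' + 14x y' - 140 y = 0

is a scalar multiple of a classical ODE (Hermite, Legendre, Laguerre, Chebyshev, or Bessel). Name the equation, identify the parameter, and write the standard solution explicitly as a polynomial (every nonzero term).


All three coefficients share the factor -7; dividing through by -7 gives  y'' - 2x y' + 20 y = 0.
This matches the Hermite equation y'' - 2x y' + 2n y = 0 with 2n = 20, so n = 10; the polynomial solution is H_10(x).
With y = sum_k a_k x^k, matching x^k gives (k+2)(k+1) a_{k+2} = 2(k - n) a_k = 2(k - 10) a_k. The right side vanishes at k = 10, so the series with the parity of 10 terminates at degree 10.
Standard normalization: leading coefficient of H_n is 2^n, so a_10 = 2^10 = 1024. Work downward with a_k = (k+1)(k+2) a_{k+2} / (2(k - n)):
  a_8 = (9)(10)(1024) / (2(8 - 10)) = 92160/(-4) = -23040
  a_6 = (7)(8)(-23040) / (2(6 - 10)) = -1290240/(-8) = 161280
  a_4 = (5)(6)(161280) / (2(4 - 10)) = 4838400/(-12) = -403200
  a_2 = (3)(4)(-403200) / (2(2 - 10)) = -4838400/(-16) = 302400
  a_0 = (1)(2)(302400) / (2(0 - 10)) = 604800/(-20) = -30240
Hence H_10(x) = 1024 x^10 - 23040 x^8 + 161280 x^6 - 403200 x^4 + 302400 x^2 - 30240.

H_10(x); series = 1024 x^10 - 23040 x^8 + 161280 x^6 - 403200 x^4 + 302400 x^2 - 30240


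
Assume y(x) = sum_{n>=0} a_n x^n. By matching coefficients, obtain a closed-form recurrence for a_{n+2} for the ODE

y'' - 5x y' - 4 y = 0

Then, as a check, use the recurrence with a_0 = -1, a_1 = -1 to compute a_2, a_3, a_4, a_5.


Substitute y = sum_n a_n x^n.
y''(x) has coefficient (n+2)(n+1) a_{n+2} at x^n;
-5 x y'(x) has coefficient -5 n a_n at x^n (shift);
-4 y(x) has coefficient -4 a_n at x^n.
Matching x^n: (n+2)(n+1) a_{n+2} + (-5n - 4) a_n = 0.
Thus a_{n+2} = (5n + 4) / ((n+1)(n+2)) * a_n.

Check with a_0 = -1, a_1 = -1 (apply the recurrence for n = 0, 1, 2, 3): a_0 = -1, a_1 = -1, a_2 = -2, a_3 = -3/2, a_4 = -7/3, a_5 = -57/40.

a_(n+2) = (5n + 4) / ((n+1)(n+2)) * a_n; check: a_0 = -1, a_1 = -1, a_2 = -2, a_3 = -3/2, a_4 = -7/3, a_5 = -57/40


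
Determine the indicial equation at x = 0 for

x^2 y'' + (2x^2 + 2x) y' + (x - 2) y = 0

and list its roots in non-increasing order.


Divide by x^2 to reach normal form y'' + P_1(x) y' + P_2(x) y = 0 with P_1(x) = 2 + 2/x and P_2(x) = 1/x - 2/x^2.
x = 0 is a singular point because the y'-coefficient 2 + 2/x has a pole at x = 0 and the y-coefficient 1/x - 2/x^2 has a pole at x = 0.
It is a regular singular point because x P_1(x) = p(x) = 2x + 2 and x^2 P_2(x) = q(x) = x - 2 are polynomials, hence analytic at x = 0.
p(0) = 2,  q(0) = -2.
Indicial equation: r(r-1) + p(0) r + q(0) = 0, i.e. r^2 + (p(0) - 1) r + q(0) = 0, i.e. r^2 + 1 r - 2 = 0.
Discriminant: (1)^2 - 4(-2) = 9, so r = (-1 ± 3)/2.
Solving: r_1 = 1, r_2 = -2.

indicial: r^2 + 1 r - 2 = 0; roots r_1 = 1, r_2 = -2


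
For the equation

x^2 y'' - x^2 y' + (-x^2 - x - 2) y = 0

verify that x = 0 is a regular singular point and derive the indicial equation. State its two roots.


Divide by x^2 to reach normal form y'' + P_1(x) y' + P_2(x) y = 0 with P_1(x) = -1 and P_2(x) = -1 - 1/x - 2/x^2.
x = 0 is a singular point because the y-coefficient -1 - 1/x - 2/x^2 has a pole at x = 0.
It is a regular singular point because x P_1(x) = p(x) = -x and x^2 P_2(x) = q(x) = -x^2 - x - 2 are polynomials, hence analytic at x = 0.
p(0) = 0,  q(0) = -2.
Indicial equation: r(r-1) + p(0) r + q(0) = 0, i.e. r^2 + (p(0) - 1) r + q(0) = 0, i.e. r^2 - 1 r - 2 = 0.
Discriminant: (-1)^2 - 4(-2) = 9, so r = (1 ± 3)/2.
Solving: r_1 = 2, r_2 = -1.

indicial: r^2 - 1 r - 2 = 0; roots r_1 = 2, r_2 = -1


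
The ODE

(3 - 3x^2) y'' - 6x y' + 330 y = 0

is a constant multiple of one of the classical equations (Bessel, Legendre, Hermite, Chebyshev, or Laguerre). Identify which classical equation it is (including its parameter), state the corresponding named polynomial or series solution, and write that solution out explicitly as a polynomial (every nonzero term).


All three coefficients share the factor 3; dividing through by 3 gives  (1 - x^2) y'' - 2x y' + 110 y = 0.
This matches the Legendre equation (1 - x^2) y'' - 2x y' + n(n+1) y = 0 (note the -2x y' term) with n(n+1) = 110, so n = 10; the polynomial solution is P_10(x).
With y = sum_k a_k x^k, matching x^k gives (k+2)(k+1) a_{k+2} = [k(k+1) - n(n+1)] a_k = (k - 10)(k + 11) a_k. The right side vanishes at k = 10, so the series with the parity of 10 terminates at degree 10.
Standard normalization (P_n(1) = 1): leading coefficient (2n)!/(2^n (n!)^2) = 2432902008176640000/(1024*13168189440000) = 46189/256, so a_10 = 46189/256. Work downward with a_k = (k+1)(k+2) a_{k+2} / ((k - 10)(k + 11)):
  a_8 = (9)(10)(46189/256) / ((8 - 10)(8 + 11)) = (2078505/128)/(-38) = -109395/256
  a_6 = (7)(8)(-109395/256) / ((6 - 10)(6 + 11)) = (-765765/32)/(-68) = 45045/128
  a_4 = (5)(6)(45045/128) / ((4 - 10)(4 + 11)) = (675675/64)/(-90) = -15015/128
  a_2 = (3)(4)(-15015/128) / ((2 - 10)(2 + 11)) = (-45045/32)/(-104) = 3465/256
  a_0 = (1)(2)(3465/256) / ((0 - 10)(0 + 11)) = (3465/128)/(-110) = -63/256
Hence P_10(x) = 46189 x^10/256 - 109395 x^8/256 + 45045 x^6/128 - 15015 x^4/128 + 3465 x^2/256 - 63/256.

P_10(x); series = 46189 x^10/256 - 109395 x^8/256 + 45045 x^6/128 - 15015 x^4/128 + 3465 x^2/256 - 63/256


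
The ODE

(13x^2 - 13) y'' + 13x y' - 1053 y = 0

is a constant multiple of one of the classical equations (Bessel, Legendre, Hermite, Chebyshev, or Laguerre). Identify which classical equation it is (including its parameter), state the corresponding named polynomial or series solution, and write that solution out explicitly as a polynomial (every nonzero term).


All three coefficients share the factor -13; dividing through by -13 gives  (1 - x^2) y'' - x y' + 81 y = 0.
This matches the Chebyshev equation (1 - x^2) y'' - x y' + n^2 y = 0 (note the -x y' term, not -2x y') with n^2 = 81, so n = 9; the polynomial solution is T_9(x).
With y = sum_k a_k x^k, matching x^k gives (k+2)(k+1) a_{k+2} = (k^2 - n^2) a_k = (k - 9)(k + 9) a_k. The right side vanishes at k = 9, so the series with the parity of 9 terminates at degree 9.
Standard normalization: leading coefficient of T_n is 2^(n-1), so a_9 = 2^8 = 256. Work downward with a_k = (k+1)(k+2) a_{k+2} / ((k - 9)(k + 9)):
  a_7 = (8)(9)(256) / ((7 - 9)(7 + 9)) = 18432/(-32) = -576
  a_5 = (6)(7)(-576) / ((5 - 9)(5 + 9)) = -24192/(-56) = 432
  a_3 = (4)(5)(432) / ((3 - 9)(3 + 9)) = 8640/(-72) = -120
  a_1 = (2)(3)(-120) / ((1 - 9)(1 + 9)) = -720/(-80) = 9
Hence T_9(x) = 256 x^9 - 576 x^7 + 432 x^5 - 120 x^3 + 9 x.

T_9(x); series = 256 x^9 - 576 x^7 + 432 x^5 - 120 x^3 + 9 x


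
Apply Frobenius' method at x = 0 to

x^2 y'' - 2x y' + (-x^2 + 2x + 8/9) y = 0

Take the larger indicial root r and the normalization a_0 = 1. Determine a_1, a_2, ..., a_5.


Write in Frobenius form y'' + (p(x)/x) y' + (q(x)/x^2) y = 0:
  p(x) = -2,  q(x) = -x^2 + 2x + 8/9.
Indicial equation: r(r-1) + (-2) r + (8/9) = 0 -> roots r_1 = 8/3, r_2 = 1/3.
Take r = r_1 = 8/3. Let y(x) = x^r sum_{n>=0} a_n x^n with a_0 = 1.
Substitute y = x^r sum a_n x^n and match x^{r+n}. The recurrence is
  D(n) a_n + 2 a_{n-1} - 1 a_{n-2} = 0,  where D(n) = (r+n)(r+n-1) + (-2)(r+n) + (8/9).
  a_n = [-2 a_{n-1} + 1 a_{n-2}] / D(n).
Since the indicial polynomial factors as (r - r_1)(r - r_2), D(n) = (r_1 + n - r_1)(r_1 + n - r_2) = n(n + 7/3).
Evaluating step by step (a_0 = 1):
  n = 1: D(1) = 1(1 + 7/3) = 10/3; numerator = -2(1) = -2; a_1 = (-2)/(10/3) = -3/5
  n = 2: D(2) = 2(2 + 7/3) = 26/3; numerator = -2(-3/5) + 1(1) = 11/5; a_2 = (11/5)/(26/3) = 33/130
  n = 3: D(3) = 3(3 + 7/3) = 16; numerator = -2(33/130) + 1(-3/5) = -72/65; a_3 = (-72/65)/(16) = -9/130
  n = 4: D(4) = 4(4 + 7/3) = 76/3; numerator = -2(-9/130) + 1(33/130) = 51/130; a_4 = (51/130)/(76/3) = 153/9880
  n = 5: D(5) = 5(5 + 7/3) = 110/3; numerator = -2(153/9880) + 1(-9/130) = -99/988; a_5 = (-99/988)/(110/3) = -27/9880

r = 8/3; a_0 = 1; a_1 = -3/5; a_2 = 33/130; a_3 = -9/130; a_4 = 153/9880; a_5 = -27/9880


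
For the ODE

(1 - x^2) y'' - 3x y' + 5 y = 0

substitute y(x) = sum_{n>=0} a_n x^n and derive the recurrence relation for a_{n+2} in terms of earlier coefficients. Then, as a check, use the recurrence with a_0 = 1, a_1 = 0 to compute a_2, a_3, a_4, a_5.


Substitute y = sum_n a_n x^n.
(1 - 1 x^2) y'' contributes (n+2)(n+1) a_{n+2} - n(n-1) a_n at x^n.
-3 x y'(x) contributes -3 n a_n at x^n.
5 y(x) contributes 5 a_n at x^n.
Matching x^n: (n+2)(n+1) a_{n+2} + (-n(n-1) - 3 n + 5) a_n = 0.
Thus a_{n+2} = (n(n-1) + 3 n - 5) / ((n+1)(n+2)) * a_n.

Check with a_0 = 1, a_1 = 0 (apply the recurrence for n = 0, 1, 2, 3): a_0 = 1, a_1 = 0, a_2 = -5/2, a_3 = 0, a_4 = -5/8, a_5 = 0.

a_(n+2) = (n(n-1) + 3 n - 5) / ((n+1)(n+2)) * a_n; check: a_0 = 1, a_1 = 0, a_2 = -5/2, a_3 = 0, a_4 = -5/8, a_5 = 0
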